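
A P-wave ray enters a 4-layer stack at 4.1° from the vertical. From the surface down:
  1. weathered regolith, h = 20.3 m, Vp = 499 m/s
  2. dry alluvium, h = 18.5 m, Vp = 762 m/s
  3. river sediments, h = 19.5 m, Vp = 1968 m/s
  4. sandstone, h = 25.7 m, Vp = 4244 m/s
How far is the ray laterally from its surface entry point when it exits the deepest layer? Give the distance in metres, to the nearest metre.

Apply Snell's law at each interface; in layer i the horizontal offset is hᵢ·tan θᵢ.
Layer 1: θ = 4.10°; offset = 20.3·tan 4.10° = 1.455 m.
Layer 2: sin θ = 762·sin 4.1°/499 = 0.1092, θ = 6.27°; offset = 18.5·tan 6.27° = 2.032 m.
Layer 3: sin θ = 1968·sin 4.1°/499 = 0.2820, θ = 16.38°; offset = 19.5·tan 16.38° = 5.731 m.
Layer 4: sin θ = 4244·sin 4.1°/499 = 0.6081, θ = 37.45°; offset = 25.7·tan 37.45° = 19.686 m.
Σ offsets = 28.904 m.

29 m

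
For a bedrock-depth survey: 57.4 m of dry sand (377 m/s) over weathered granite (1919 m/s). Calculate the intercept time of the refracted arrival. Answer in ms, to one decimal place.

298.6 ms

tᵢ = 2h·√(V₂²−V₁²)/(V₁V₂).
√(V₂²−V₁²) = √(1919²−377²) = 1881.6 m/s.
tᵢ = 2·57.4·1881.6/(377·1919) = 0.29858 s.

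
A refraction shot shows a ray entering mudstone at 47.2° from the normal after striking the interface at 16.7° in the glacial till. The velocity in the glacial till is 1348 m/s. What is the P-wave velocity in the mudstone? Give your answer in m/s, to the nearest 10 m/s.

3440 m/s

sin 16.7° = 0.2874; sin 47.2° = 0.7337.
V₂ = V₁·(sin θ₂/sin θ₁) = 1348·(0.7337/0.2874) = 3441.91 m/s.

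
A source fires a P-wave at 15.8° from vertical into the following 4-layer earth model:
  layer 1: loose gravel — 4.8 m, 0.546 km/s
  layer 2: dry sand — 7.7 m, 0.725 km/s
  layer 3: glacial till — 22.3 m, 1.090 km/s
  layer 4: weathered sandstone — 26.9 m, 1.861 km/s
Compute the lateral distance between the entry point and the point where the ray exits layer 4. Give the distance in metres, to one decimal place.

85.8 m

p = sin θ₁/V₁ = sin 15.8°/0.546 = 4.9868e-01 s/km is conserved through the stack.
Layer 1: θ = 15.80°; offset = 4.8·tan 15.80° = 1.358 m.
Layer 2: sin θ = p·0.725 = 0.3615 → θ = 21.20°; offset = 7.7·tan 21.20° = 2.986 m.
Layer 3: sin θ = p·1.090 = 0.5436 → θ = 32.93°; offset = 22.3·tan 32.93° = 14.441 m.
Layer 4: sin θ = p·1.861 = 0.9280 → θ = 68.13°; offset = 26.9·tan 68.13° = 67.025 m.
Summing the layer offsets gives 85.811 m.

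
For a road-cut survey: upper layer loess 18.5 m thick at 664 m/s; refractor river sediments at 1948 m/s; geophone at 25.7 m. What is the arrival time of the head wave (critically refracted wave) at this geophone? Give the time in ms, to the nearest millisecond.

66 ms

t = x/V₂ + 2h·√(V₂²−V₁²)/(V₁V₂).
√(V₂²−V₁²) = √(1948²−664²) = 1831.3 m/s; delay term = 2·18.5·1831.3/(664·1948) = 0.05239 s.
t = 25.7/1948 + 0.05239 = 0.06558 s.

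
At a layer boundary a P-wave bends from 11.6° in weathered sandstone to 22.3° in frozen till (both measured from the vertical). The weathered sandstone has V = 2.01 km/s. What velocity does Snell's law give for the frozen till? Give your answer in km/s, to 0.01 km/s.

sin 11.6° = 0.2011; sin 22.3° = 0.3795.
V₂ = V₁·(sin θ₂/sin θ₁) = 2.01·(0.3795/0.2011) = 3.79 km/s.

3.79 km/s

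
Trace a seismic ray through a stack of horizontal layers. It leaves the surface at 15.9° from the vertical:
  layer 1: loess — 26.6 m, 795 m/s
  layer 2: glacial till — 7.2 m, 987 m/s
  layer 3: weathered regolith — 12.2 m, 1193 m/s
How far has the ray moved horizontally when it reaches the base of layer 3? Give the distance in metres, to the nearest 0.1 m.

Ray parameter p = sin 15.9° / 795 m/s = 3.4460e-04 s/m.
Layer 1: θ = 15.90°; offset = 26.6·tan 15.90° = 7.577 m.
Layer 2: sin θ = p·987 = 0.3401 → θ = 19.88°; offset = 7.2·tan 19.88° = 2.604 m.
Layer 3: sin θ = p·1193 = 0.4111 → θ = 24.27°; offset = 12.2·tan 24.27° = 5.502 m.
Total horizontal offset = 15.683 m.

15.7 m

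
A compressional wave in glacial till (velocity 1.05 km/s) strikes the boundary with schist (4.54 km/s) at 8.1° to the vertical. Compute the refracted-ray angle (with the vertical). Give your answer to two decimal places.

37.53°

Snell's law: sin θ₂ = (V₂/V₁)·sin θ₁ = (4.54/1.05)·sin 8.1° = 0.6092.
θ₂ = sin⁻¹(0.6092) = 37.53° (from vertical).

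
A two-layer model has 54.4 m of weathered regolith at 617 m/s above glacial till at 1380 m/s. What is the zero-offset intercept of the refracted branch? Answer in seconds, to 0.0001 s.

tᵢ = 2h·√(V₂²−V₁²)/(V₁V₂).
√(V₂²−V₁²) = √(1380²−617²) = 1234.4 m/s.
tᵢ = 2·54.4·1234.4/(617·1380) = 0.15773 s.

0.1577 s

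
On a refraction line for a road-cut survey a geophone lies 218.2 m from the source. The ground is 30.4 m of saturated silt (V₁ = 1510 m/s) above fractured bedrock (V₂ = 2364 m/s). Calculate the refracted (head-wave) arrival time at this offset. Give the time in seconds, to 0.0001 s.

0.1233 s

θ_c = arcsin(V₁/V₂) = arcsin(1510/2364) = 39.70°, cos θ_c = 0.7694.
Intercept time tᵢ = 2h cos θ_c / V₁ = 2·30.4·0.7694/1510 = 0.03098 s.
t = x/V₂ + tᵢ = 218.2/2364 + 0.03098 = 0.12328 s.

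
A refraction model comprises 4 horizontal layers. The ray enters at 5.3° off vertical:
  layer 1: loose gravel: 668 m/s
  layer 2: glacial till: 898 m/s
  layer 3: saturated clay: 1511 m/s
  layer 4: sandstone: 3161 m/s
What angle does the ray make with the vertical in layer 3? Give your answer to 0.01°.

Ray parameter p = sin 5.3° / 668 = 1.3828e-04 s/m.
sin θ_3 = p·V_3 = 1.3828e-04 × 1511 = 0.2089.
θ_3 = 12.06° from the vertical.

12.06°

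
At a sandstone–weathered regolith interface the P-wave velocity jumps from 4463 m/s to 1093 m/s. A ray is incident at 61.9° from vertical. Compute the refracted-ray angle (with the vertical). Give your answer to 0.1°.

12.5°

sin θ₁/V₁ = sin θ₂/V₂ ⇒ sin θ₂ = 1093·sin 61.9°/4463 = 1093·0.8821/4463 = 0.2160.
θ₂ = arcsin 0.2160 = 12.48° from the normal.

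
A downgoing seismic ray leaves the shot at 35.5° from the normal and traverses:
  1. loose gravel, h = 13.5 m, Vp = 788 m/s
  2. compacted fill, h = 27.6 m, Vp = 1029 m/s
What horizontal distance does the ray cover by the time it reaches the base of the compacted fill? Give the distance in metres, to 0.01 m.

p = sin θ₁/V₁ = sin 35.5°/788 = 7.3693e-04 s/m is conserved through the stack.
Layer 1: θ = 35.50°; offset = 13.5·tan 35.50° = 9.6295 m.
Layer 2: sin θ = p·1029 = 0.7583 → θ = 49.31°; offset = 27.6·tan 49.31° = 32.1048 m.
Total horizontal offset = 41.7343 m.

41.73 m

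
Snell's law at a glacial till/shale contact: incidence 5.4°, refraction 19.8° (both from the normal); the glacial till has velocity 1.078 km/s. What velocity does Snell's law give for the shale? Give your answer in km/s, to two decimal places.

Snell's law: sin 5.4°/V₁ = sin 19.8°/V₂.
V₂ = V₁·sin 19.8°/sin 5.4° = 1.078 × 3.5994 = 3.88 km/s.

3.88 km/s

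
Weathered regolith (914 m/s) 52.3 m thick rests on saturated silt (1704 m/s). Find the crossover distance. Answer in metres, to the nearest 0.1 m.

x_cross = 2h·√((V₂+V₁)/(V₂−V₁)).
(V₂+V₁)/(V₂−V₁) = (1704+914)/(1704−914) = 3.3139; √ = 1.8204.
x_cross = 2·52.3·1.8204 = 190.42 m.

190.4 m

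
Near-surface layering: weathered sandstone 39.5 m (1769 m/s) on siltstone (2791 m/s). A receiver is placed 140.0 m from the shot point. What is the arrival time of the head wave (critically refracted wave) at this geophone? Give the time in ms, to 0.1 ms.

t = x/V₂ + 2h·√(V₂²−V₁²)/(V₁V₂).
√(V₂²−V₁²) = √(2791²−1769²) = 2158.8 m/s; delay term = 2·39.5·2158.8/(1769·2791) = 0.03454 s.
t = 140.0/2791 + 0.03454 = 0.08470 s.

84.7 ms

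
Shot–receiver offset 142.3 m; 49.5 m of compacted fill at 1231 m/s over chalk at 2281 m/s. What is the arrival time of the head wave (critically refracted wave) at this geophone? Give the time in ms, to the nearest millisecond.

130 ms

θ_c = arcsin(V₁/V₂) = arcsin(1231/2281) = 32.66°, cos θ_c = 0.8419.
Intercept time tᵢ = 2h cos θ_c / V₁ = 2·49.5·0.8419/1231 = 0.06771 s.
t = x/V₂ + tᵢ = 142.3/2281 + 0.06771 = 0.13009 s.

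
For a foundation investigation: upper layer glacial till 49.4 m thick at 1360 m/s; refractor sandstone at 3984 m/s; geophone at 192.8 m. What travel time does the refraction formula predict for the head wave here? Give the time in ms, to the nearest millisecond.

117 ms

t = x/V₂ + 2h·√(V₂²−V₁²)/(V₁V₂).
√(V₂²−V₁²) = √(3984²−1360²) = 3744.7 m/s; delay term = 2·49.4·3744.7/(1360·3984) = 0.06828 s.
t = 192.8/3984 + 0.06828 = 0.11668 s.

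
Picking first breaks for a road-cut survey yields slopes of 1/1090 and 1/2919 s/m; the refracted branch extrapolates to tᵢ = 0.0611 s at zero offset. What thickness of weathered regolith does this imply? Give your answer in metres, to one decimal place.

35.9 m

θ_c = arcsin(1090/2919) = 21.93°; cos θ_c = 0.9277.
tᵢ = 2h cos θ_c/V₁ ⇒ h = tᵢ·V₁/(2 cos θ_c) = 0.0611·1090/(2·0.9277) = 35.90 m.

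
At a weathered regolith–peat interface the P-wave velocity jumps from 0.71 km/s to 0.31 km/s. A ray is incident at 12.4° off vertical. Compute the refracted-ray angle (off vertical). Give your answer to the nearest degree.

Snell's law: sin θ₂ = (V₂/V₁)·sin θ₁ = (0.31/0.71)·sin 12.4° = 0.0938.
θ₂ = sin⁻¹(0.0938) = 5.38° (from vertical).

5°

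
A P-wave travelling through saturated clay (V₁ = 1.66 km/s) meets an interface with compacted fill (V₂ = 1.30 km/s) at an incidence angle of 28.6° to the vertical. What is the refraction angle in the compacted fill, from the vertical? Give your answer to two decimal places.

22.02°

sin θ₁/V₁ = sin θ₂/V₂ ⇒ sin θ₂ = 1.30·sin 28.6°/1.66 = 1.30·0.4787/1.66 = 0.3749.
θ₂ = arcsin 0.3749 = 22.02° from the normal.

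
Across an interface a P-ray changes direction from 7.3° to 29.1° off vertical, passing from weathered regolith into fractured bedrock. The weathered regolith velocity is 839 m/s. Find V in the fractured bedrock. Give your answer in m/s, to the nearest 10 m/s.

Snell's law: sin 7.3°/V₁ = sin 29.1°/V₂.
V₂ = V₁·sin 29.1°/sin 7.3° = 839 × 3.8275 = 3211.24 m/s.

3210 m/s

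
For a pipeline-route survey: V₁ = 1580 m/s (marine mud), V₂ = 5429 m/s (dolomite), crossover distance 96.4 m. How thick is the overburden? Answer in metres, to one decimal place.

x_cross = 2h·√((V₂+V₁)/(V₂−V₁)) → h = x_cross / (2·√((V₂+V₁)/(V₂−V₁))).
√((V₂+V₁)/(V₂−V₁)) = √((5429+1580)/(5429−1580)) = 1.3494.
h = 96.4 / (2·1.3494) = 35.72 m.

35.7 m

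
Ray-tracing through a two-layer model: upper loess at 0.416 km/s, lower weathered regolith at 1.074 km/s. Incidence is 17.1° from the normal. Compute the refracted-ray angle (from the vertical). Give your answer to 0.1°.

sin θ₁/V₁ = sin θ₂/V₂ ⇒ sin θ₂ = 1.074·sin 17.1°/0.416 = 1.074·0.2940/0.416 = 0.7591.
θ₂ = arcsin 0.7591 = 49.39° from the normal.

49.4°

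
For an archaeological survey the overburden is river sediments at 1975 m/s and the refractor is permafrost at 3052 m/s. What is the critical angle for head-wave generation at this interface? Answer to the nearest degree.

Critical incidence: sin θ_c = V₁/V₂ = 1975/3052 = 0.6471.
θ_c = arcsin 0.6471 = 40.32°.

40°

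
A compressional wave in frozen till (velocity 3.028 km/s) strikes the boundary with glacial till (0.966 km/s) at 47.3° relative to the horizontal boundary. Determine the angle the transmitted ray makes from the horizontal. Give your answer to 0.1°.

77.5°

Angle from the normal: 90° − 47.3° = 42.7°.
Snell's law: sin θ₂ = (V₂/V₁)·sin θ₁ = (0.966/3.028)·sin 42.7° = 0.2163.
θ₂ = arcsin 0.2163 = 12.49° from the normal.
From the interface: 90° − 12.49° = 77.51°.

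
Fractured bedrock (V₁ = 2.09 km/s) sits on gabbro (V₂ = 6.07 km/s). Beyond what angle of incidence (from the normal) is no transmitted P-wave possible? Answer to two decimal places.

20.14°

At critical incidence the refracted ray runs along the interface (θ₂ = 90°), so sin θ_c = V₁/V₂.
θ_c = arcsin(2.09/6.07) = arcsin 0.3443 = 20.14°.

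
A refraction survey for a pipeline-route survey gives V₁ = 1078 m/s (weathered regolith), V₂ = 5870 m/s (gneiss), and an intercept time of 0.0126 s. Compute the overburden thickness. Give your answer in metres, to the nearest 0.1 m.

6.9 m

θ_c = arcsin(1078/5870) = 10.58°; cos θ_c = 0.9830.
tᵢ = 2h cos θ_c/V₁ ⇒ h = tᵢ·V₁/(2 cos θ_c) = 0.0126·1078/(2·0.9830) = 6.91 m.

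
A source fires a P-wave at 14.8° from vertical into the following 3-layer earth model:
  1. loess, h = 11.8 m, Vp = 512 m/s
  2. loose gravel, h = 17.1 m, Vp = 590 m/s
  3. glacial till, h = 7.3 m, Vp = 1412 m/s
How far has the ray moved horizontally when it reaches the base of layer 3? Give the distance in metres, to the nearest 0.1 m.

15.6 m

Apply Snell's law at each interface; in layer i the horizontal offset is hᵢ·tan θᵢ.
Layer 1: θ = 14.80°; offset = 11.8·tan 14.80° = 3.118 m.
Layer 2: sin θ = 590·sin 14.8°/512 = 0.2944, θ = 17.12°; offset = 17.1·tan 17.12° = 5.267 m.
Layer 3: sin θ = 1412·sin 14.8°/512 = 0.7045, θ = 44.79°; offset = 7.3·tan 44.79° = 7.246 m.
Σ offsets = 15.631 m.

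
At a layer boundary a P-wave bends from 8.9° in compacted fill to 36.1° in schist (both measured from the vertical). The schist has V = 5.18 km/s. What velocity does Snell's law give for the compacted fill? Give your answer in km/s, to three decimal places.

1.360 km/s

sin 8.9° = 0.1547; sin 36.1° = 0.5892.
V₁ = V₂·(sin θ₁/sin θ₂) = 5.18·(0.1547/0.5892) = 1.360 km/s.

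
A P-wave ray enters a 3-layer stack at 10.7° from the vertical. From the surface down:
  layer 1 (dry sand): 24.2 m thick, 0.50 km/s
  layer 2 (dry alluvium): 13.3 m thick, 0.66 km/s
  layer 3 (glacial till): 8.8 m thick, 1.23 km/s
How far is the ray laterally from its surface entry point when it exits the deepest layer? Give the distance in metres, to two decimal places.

12.45 m

p = sin θ₁/V₁ = sin 10.7°/0.50 = 3.7133e-01 s/km is conserved through the stack.
Layer 1: θ = 10.70°; offset = 24.2·tan 10.70° = 4.5726 m.
Layer 2: sin θ = p·0.66 = 0.2451 → θ = 14.19°; offset = 13.3·tan 14.19° = 3.3621 m.
Layer 3: sin θ = p·1.23 = 0.4567 → θ = 27.18°; offset = 8.8·tan 27.18° = 4.5181 m.
Summing the layer offsets gives 12.4528 m.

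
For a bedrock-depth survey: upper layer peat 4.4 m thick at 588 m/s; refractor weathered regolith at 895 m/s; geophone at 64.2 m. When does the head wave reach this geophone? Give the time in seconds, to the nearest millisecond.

0.083 s

t = x/V₂ + 2h·√(V₂²−V₁²)/(V₁V₂).
√(V₂²−V₁²) = √(895²−588²) = 674.7 m/s; delay term = 2·4.4·674.7/(588·895) = 0.01128 s.
t = 64.2/895 + 0.01128 = 0.08301 s.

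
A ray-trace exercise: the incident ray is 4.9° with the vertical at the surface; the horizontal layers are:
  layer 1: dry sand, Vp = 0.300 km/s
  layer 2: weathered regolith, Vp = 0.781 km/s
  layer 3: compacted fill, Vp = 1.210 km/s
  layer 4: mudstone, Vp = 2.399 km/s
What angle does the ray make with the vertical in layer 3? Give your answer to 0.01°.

Ray parameter p = sin 4.9° / 0.300 = 2.8472e-01 s/km.
sin θ_3 = p·V_3 = 2.8472e-01 × 1.210 = 0.3445.
θ_3 = arcsin 0.3445 = 20.15°.

20.15°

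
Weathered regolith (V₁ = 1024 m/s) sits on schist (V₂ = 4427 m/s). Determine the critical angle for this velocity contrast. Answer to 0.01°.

Critical incidence: sin θ_c = V₁/V₂ = 1024/4427 = 0.2313.
θ_c = arcsin 0.2313 = 13.37°.

13.37°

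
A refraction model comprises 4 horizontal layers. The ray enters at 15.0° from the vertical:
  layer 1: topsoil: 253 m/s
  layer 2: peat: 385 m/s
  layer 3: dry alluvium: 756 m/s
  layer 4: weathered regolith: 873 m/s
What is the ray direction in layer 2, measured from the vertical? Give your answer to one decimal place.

Ray parameter p = sin 15.0° / 253 = 1.0230e-03 s/m.
sin θ_2 = p·V_2 = 1.0230e-03 × 385 = 0.3939.
θ_2 = arcsin 0.3939 = 23.19°.

23.2°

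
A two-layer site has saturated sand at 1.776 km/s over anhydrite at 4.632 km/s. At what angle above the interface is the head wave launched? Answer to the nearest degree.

Critical incidence: sin θ_c = V₁/V₂ = 1.776/4.632 = 0.3834.
θ_c = arcsin 0.3834 = 22.55°.
Measured from the interface: 90° − 22.55° = 67.45°.

67°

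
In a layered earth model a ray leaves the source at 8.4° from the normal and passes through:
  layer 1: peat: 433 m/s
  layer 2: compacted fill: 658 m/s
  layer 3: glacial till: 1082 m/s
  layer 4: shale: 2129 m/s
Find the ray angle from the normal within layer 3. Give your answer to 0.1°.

21.4°

Snell's law across each interface conserves sin θ / V, so sin θ_3 = V_3·sin θ₁/V₁.
sin θ_3 = 1082 × sin 8.4° / 433 = 0.3650.
θ_3 = 21.41° from the vertical.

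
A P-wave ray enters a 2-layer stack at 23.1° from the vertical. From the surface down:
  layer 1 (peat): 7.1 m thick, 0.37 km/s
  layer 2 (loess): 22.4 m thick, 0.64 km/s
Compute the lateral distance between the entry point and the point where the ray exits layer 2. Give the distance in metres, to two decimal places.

23.73 m

Apply Snell's law at each interface; in layer i the horizontal offset is hᵢ·tan θᵢ.
Layer 1: θ = 23.10°; offset = 7.1·tan 23.10° = 3.0284 m.
Layer 2: sin θ = 0.64·sin 23.1°/0.37 = 0.6786, θ = 42.74°; offset = 22.4·tan 42.74° = 20.6971 m.
Summing the layer offsets gives 23.7255 m.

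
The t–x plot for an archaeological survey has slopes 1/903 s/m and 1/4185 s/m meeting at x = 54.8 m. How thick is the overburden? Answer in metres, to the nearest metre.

22 m

h = (x_cross/2)·√((V₂−V₁)/(V₂+V₁)).
(V₂−V₁)/(V₂+V₁) = (4185−903)/(4185+903) = 0.6450; √ = 0.8031.
h = (54.8/2)·0.8031 = 22.01 m.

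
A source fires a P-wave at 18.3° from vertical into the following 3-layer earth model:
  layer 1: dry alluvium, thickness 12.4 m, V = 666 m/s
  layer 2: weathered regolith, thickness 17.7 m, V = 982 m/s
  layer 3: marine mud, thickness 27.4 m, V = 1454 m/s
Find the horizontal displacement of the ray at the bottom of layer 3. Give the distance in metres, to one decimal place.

39.1 m

Apply Snell's law at each interface; in layer i the horizontal offset is hᵢ·tan θᵢ.
Layer 1: θ = 18.30°; offset = 12.4·tan 18.30° = 4.101 m.
Layer 2: sin θ = 982·sin 18.3°/666 = 0.4630, θ = 27.58°; offset = 17.7·tan 27.58° = 9.245 m.
Layer 3: sin θ = 1454·sin 18.3°/666 = 0.6855, θ = 43.28°; offset = 27.4·tan 43.28° = 25.798 m.
Σ offsets = 39.144 m.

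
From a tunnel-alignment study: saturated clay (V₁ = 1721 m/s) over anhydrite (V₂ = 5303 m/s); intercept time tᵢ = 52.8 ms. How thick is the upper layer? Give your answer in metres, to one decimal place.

θ_c = arcsin(1721/5303) = 18.94°; cos θ_c = 0.9459.
tᵢ = 2h cos θ_c/V₁ ⇒ h = tᵢ·V₁/(2 cos θ_c) = 0.0528·1721/(2·0.9459) = 48.03 m.

48.0 m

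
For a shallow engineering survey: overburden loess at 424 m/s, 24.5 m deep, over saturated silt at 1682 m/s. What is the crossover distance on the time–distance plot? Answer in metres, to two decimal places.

63.40 m

θ_c = arcsin(424/1682) = 14.60°, so cos θ_c = 0.9677 and tᵢ = 2h cos θ_c/V₁ = 0.1118 s.
At crossover x/V₁ = x/V₂ + tᵢ ⇒ x = tᵢ/(1/V₁ − 1/V₂) = 0.11183/(2.3585e-03 − 5.9453e-04) = 63.40 m.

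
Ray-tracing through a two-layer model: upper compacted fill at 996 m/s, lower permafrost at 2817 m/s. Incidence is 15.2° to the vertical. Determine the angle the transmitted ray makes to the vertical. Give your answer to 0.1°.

sin θ₁/V₁ = sin θ₂/V₂ ⇒ sin θ₂ = 2817·sin 15.2°/996 = 2817·0.2622/996 = 0.7416.
θ₂ = arcsin 0.7416 = 47.86° from the normal.

47.9°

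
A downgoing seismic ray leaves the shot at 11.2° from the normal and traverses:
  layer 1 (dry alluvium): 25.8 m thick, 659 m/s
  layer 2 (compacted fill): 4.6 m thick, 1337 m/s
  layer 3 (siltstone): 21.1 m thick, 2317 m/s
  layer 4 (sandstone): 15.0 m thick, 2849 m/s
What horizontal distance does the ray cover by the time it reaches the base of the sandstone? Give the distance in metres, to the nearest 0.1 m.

p = sin θ₁/V₁ = sin 11.2°/659 = 2.9474e-04 s/m is conserved through the stack.
Layer 1: θ = 11.20°; offset = 25.8·tan 11.20° = 5.109 m.
Layer 2: sin θ = p·1337 = 0.3941 → θ = 23.21°; offset = 4.6·tan 23.21° = 1.972 m.
Layer 3: sin θ = p·2317 = 0.6829 → θ = 43.07°; offset = 21.1·tan 43.07° = 19.726 m.
Layer 4: sin θ = p·2849 = 0.8397 → θ = 57.11°; offset = 15.0·tan 57.11° = 23.196 m.
Summing the layer offsets gives 50.002 m.

50.0 m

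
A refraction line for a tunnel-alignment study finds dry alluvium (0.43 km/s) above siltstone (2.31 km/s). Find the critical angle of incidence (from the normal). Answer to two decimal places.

10.73°

At critical incidence the refracted ray runs along the interface (θ₂ = 90°), so sin θ_c = V₁/V₂.
θ_c = arcsin(0.43/2.31) = arcsin 0.1861 = 10.73°.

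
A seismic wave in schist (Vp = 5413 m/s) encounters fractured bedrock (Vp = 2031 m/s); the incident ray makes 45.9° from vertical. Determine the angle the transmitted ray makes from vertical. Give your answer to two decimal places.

Snell's law: sin θ₂ = (V₂/V₁)·sin θ₁ = (2031/5413)·sin 45.9° = 0.2694.
θ₂ = arcsin 0.2694 = 15.63° from the normal.

15.63°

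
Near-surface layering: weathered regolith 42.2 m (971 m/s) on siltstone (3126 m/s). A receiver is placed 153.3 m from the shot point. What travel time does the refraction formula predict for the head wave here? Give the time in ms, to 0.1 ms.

131.7 ms

θ_c = arcsin(V₁/V₂) = arcsin(971/3126) = 18.10°, cos θ_c = 0.9505.
Intercept time tᵢ = 2h cos θ_c / V₁ = 2·42.2·0.9505/971 = 0.08262 s.
t = x/V₂ + tᵢ = 153.3/3126 + 0.08262 = 0.13166 s.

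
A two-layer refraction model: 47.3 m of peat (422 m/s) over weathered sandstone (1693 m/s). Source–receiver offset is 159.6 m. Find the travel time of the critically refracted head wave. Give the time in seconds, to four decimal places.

0.3114 s

θ_c = arcsin(V₁/V₂) = arcsin(422/1693) = 14.43°, cos θ_c = 0.9684.
Intercept time tᵢ = 2h cos θ_c / V₁ = 2·47.3·0.9684/422 = 0.21709 s.
t = x/V₂ + tᵢ = 159.6/1693 + 0.21709 = 0.31137 s.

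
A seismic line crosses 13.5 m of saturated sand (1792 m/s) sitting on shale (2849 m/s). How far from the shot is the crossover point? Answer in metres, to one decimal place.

56.6 m

x_cross = 2h·√((V₂+V₁)/(V₂−V₁)).
(V₂+V₁)/(V₂−V₁) = (2849+1792)/(2849−1792) = 4.3907; √ = 2.0954.
x_cross = 2·13.5·2.0954 = 56.58 m.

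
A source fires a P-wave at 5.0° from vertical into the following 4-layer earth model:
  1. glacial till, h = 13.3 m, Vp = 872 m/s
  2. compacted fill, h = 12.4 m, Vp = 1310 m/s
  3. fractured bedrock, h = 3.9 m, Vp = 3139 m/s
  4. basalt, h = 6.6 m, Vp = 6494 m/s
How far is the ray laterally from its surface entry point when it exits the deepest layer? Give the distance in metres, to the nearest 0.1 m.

Apply Snell's law at each interface; in layer i the horizontal offset is hᵢ·tan θᵢ.
Layer 1: θ = 5.00°; offset = 13.3·tan 5.00° = 1.164 m.
Layer 2: sin θ = 1310·sin 5.0°/872 = 0.1309, θ = 7.52°; offset = 12.4·tan 7.52° = 1.638 m.
Layer 3: sin θ = 3139·sin 5.0°/872 = 0.3137, θ = 18.28°; offset = 3.9·tan 18.28° = 1.289 m.
Layer 4: sin θ = 6494·sin 5.0°/872 = 0.6491, θ = 40.47°; offset = 6.6·tan 40.47° = 5.631 m.
Σ offsets = 9.721 m.

9.7 m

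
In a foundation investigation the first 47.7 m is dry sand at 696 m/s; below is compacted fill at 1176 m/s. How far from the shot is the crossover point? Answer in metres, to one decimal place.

θ_c = arcsin(696/1176) = 36.29°, so cos θ_c = 0.8061 and tᵢ = 2h cos θ_c/V₁ = 0.1105 s.
At crossover x/V₁ = x/V₂ + tᵢ ⇒ x = tᵢ/(1/V₁ − 1/V₂) = 0.11049/(1.4368e-03 − 8.5034e-04) = 188.40 m.

188.4 m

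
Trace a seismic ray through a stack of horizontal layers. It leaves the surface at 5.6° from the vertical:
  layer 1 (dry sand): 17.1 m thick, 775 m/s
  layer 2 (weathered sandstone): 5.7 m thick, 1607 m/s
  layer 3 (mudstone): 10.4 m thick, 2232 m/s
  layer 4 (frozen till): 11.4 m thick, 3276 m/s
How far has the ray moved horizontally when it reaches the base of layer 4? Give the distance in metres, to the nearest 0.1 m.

11.1 m

Apply Snell's law at each interface; in layer i the horizontal offset is hᵢ·tan θᵢ.
Layer 1: θ = 5.60°; offset = 17.1·tan 5.60° = 1.677 m.
Layer 2: sin θ = 1607·sin 5.6°/775 = 0.2023, θ = 11.67°; offset = 5.7·tan 11.67° = 1.178 m.
Layer 3: sin θ = 2232·sin 5.6°/775 = 0.2810, θ = 16.32°; offset = 10.4·tan 16.32° = 3.046 m.
Layer 4: sin θ = 3276·sin 5.6°/775 = 0.4125, θ = 24.36°; offset = 11.4·tan 24.36° = 5.162 m.
Total horizontal offset = 11.062 m.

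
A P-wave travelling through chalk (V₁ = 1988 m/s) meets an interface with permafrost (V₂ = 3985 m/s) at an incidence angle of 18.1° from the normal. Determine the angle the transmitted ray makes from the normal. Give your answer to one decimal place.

38.5°

Snell's law: sin θ₂ = (V₂/V₁)·sin θ₁ = (3985/1988)·sin 18.1° = 0.6228.
θ₂ = arcsin 0.6228 = 38.52° from the normal.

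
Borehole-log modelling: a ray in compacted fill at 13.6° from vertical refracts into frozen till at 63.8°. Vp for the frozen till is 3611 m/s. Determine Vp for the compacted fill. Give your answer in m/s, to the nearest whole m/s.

946 m/s

Snell's law: sin 13.6°/V₁ = sin 63.8°/V₂.
V₁ = V₂·sin 13.6°/sin 63.8° = 3611 × 0.2621 = 946.33 m/s.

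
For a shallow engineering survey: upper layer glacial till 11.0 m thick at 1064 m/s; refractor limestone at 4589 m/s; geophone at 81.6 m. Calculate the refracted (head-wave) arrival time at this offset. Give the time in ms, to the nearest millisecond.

38 ms

θ_c = arcsin(V₁/V₂) = arcsin(1064/4589) = 13.41°, cos θ_c = 0.9727.
Intercept time tᵢ = 2h cos θ_c / V₁ = 2·11.0·0.9727/1064 = 0.02011 s.
t = x/V₂ + tᵢ = 81.6/4589 + 0.02011 = 0.03789 s.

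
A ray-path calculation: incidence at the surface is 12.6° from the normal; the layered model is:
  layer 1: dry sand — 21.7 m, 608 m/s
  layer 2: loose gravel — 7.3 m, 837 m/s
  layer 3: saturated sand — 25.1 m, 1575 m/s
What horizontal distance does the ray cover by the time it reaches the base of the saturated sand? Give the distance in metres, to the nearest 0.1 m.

24.3 m

Ray parameter p = sin 12.6° / 608 m/s = 3.5879e-04 s/m.
Layer 1: θ = 12.60°; offset = 21.7·tan 12.60° = 4.851 m.
Layer 2: sin θ = p·837 = 0.3003 → θ = 17.48°; offset = 7.3·tan 17.48° = 2.298 m.
Layer 3: sin θ = p·1575 = 0.5651 → θ = 34.41°; offset = 25.1·tan 34.41° = 17.192 m.
Σ offsets = 24.341 m.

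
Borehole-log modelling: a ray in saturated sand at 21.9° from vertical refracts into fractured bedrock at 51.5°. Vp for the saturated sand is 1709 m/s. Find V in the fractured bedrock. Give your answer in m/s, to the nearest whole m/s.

Snell's law: sin 21.9°/V₁ = sin 51.5°/V₂.
V₂ = V₁·sin 51.5°/sin 21.9° = 1709 × 2.0982 = 3585.85 m/s.

3586 m/s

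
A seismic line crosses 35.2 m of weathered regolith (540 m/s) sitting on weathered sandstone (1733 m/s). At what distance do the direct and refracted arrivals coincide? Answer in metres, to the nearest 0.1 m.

97.2 m

x_cross = 2h·√((V₂+V₁)/(V₂−V₁)).
(V₂+V₁)/(V₂−V₁) = (1733+540)/(1733−540) = 1.9053; √ = 1.3803.
x_cross = 2·35.2·1.3803 = 97.17 m.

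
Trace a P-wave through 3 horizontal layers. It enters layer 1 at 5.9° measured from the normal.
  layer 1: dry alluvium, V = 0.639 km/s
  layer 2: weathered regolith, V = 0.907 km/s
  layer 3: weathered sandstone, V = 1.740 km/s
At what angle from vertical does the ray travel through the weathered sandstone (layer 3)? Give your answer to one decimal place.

Ray parameter p = sin 5.9° / 0.639 = 1.6086e-01 s/km.
sin θ_3 = p·V_3 = 1.6086e-01 × 1.740 = 0.2799.
θ_3 = arcsin 0.2799 = 16.25°.

16.3°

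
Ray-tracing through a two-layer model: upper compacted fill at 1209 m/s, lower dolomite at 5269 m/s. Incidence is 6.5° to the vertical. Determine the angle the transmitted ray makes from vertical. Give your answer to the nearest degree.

30°

sin θ₁/V₁ = sin θ₂/V₂ ⇒ sin θ₂ = 5269·sin 6.5°/1209 = 5269·0.1132/1209 = 0.4934.
θ₂ = sin⁻¹(0.4934) = 29.56° (from vertical).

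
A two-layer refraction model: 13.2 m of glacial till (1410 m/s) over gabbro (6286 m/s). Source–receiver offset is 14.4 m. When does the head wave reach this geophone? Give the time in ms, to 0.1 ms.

t = x/V₂ + 2h·√(V₂²−V₁²)/(V₁V₂).
√(V₂²−V₁²) = √(6286²−1410²) = 6125.8 m/s; delay term = 2·13.2·6125.8/(1410·6286) = 0.01825 s.
t = 14.4/6286 + 0.01825 = 0.02054 s.

20.5 ms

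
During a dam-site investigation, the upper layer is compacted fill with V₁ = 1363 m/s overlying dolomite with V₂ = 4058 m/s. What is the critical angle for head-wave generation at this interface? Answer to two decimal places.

19.63°

Critical incidence: sin θ_c = V₁/V₂ = 1363/4058 = 0.3359.
θ_c = arcsin 0.3359 = 19.63°.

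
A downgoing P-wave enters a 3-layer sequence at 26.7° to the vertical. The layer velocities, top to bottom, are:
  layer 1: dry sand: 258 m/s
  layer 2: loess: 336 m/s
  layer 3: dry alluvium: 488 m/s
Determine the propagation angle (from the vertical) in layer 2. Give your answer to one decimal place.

Ray parameter p = sin 26.7° / 258 = 1.7415e-03 s/m.
sin θ_2 = p·V_2 = 1.7415e-03 × 336 = 0.5852.
θ_2 = 35.81° from the vertical.

35.8°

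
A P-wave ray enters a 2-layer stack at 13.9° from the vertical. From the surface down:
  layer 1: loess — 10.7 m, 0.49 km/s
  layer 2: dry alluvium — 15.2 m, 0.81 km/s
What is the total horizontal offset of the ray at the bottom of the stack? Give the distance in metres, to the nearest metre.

p = sin θ₁/V₁ = sin 13.9°/0.49 = 4.9026e-01 s/km is conserved through the stack.
Layer 1: θ = 13.90°; offset = 10.7·tan 13.90° = 2.648 m.
Layer 2: sin θ = p·0.81 = 0.3971 → θ = 23.40°; offset = 15.2·tan 23.40° = 6.577 m.
Σ offsets = 9.225 m.

9 m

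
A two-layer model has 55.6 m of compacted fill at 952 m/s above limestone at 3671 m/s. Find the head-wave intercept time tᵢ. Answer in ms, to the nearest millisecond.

113 ms

θ_c = arcsin(V₁/V₂) = arcsin(952/3671) = 15.03°; cos θ_c = 0.9658.
tᵢ = 2h·cos θ_c / V₁ = 2·55.6·0.9658 / 952 = 0.11281 s.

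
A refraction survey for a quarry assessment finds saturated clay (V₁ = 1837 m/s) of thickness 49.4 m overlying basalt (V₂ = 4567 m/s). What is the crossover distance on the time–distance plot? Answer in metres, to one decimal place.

θ_c = arcsin(1837/4567) = 23.72°, so cos θ_c = 0.9155 and tᵢ = 2h cos θ_c/V₁ = 0.0492 s.
At crossover x/V₁ = x/V₂ + tᵢ ⇒ x = tᵢ/(1/V₁ − 1/V₂) = 0.04924/(5.4437e-04 − 2.1896e-04) = 151.32 m.

151.3 m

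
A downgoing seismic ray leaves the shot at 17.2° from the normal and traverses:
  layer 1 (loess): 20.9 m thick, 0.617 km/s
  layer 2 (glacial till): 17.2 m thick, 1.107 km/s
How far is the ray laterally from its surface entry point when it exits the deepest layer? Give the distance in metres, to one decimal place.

Ray parameter p = sin 17.2° / 0.617 km/s = 4.7927e-01 s/km.
Layer 1: θ = 17.20°; offset = 20.9·tan 17.20° = 6.470 m.
Layer 2: sin θ = p·1.107 = 0.5305 → θ = 32.04°; offset = 17.2·tan 32.04° = 10.766 m.
Summing the layer offsets gives 17.235 m.

17.2 m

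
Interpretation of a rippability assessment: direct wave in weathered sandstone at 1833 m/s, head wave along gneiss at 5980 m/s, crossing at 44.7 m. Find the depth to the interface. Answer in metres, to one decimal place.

h = (x_cross/2)·√((V₂−V₁)/(V₂+V₁)).
(V₂−V₁)/(V₂+V₁) = (5980−1833)/(5980+1833) = 0.5308; √ = 0.7285.
h = (44.7/2)·0.7285 = 16.28 m.

16.3 m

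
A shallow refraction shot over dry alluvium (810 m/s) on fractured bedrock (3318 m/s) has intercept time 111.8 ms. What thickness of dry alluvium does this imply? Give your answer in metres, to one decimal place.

h = tᵢ·V₁·V₂ / (2·√(V₂²−V₁²)).
√(V₂²−V₁²) = √(3318² − 810²) = 3217.6 m/s.
h = 0.1118 s × 810 × 3318 / (2 × 3217.6) = 46.69 m.

46.7 m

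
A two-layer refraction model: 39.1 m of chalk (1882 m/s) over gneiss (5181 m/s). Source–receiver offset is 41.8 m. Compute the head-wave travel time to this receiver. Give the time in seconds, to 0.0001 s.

0.0468 s

t = x/V₂ + 2h·√(V₂²−V₁²)/(V₁V₂).
√(V₂²−V₁²) = √(5181²−1882²) = 4827.1 m/s; delay term = 2·39.1·4827.1/(1882·5181) = 0.03871 s.
t = 41.8/5181 + 0.03871 = 0.04678 s.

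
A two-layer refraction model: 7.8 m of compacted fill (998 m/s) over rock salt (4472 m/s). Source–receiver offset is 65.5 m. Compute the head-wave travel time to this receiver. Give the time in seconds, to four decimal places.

θ_c = arcsin(V₁/V₂) = arcsin(998/4472) = 12.90°, cos θ_c = 0.9748.
Intercept time tᵢ = 2h cos θ_c / V₁ = 2·7.8·0.9748/998 = 0.01524 s.
t = x/V₂ + tᵢ = 65.5/4472 + 0.01524 = 0.02988 s.

0.0299 s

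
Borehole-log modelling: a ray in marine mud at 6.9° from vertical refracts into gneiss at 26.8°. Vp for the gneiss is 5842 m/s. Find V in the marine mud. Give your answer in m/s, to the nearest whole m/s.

sin 6.9° = 0.1201; sin 26.8° = 0.4509.
V₁ = V₂·(sin θ₁/sin θ₂) = 5842·(0.1201/0.4509) = 1556.61 m/s.

1557 m/s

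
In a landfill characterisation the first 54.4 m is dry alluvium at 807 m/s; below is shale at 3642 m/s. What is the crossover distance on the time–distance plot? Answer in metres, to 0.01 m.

θ_c = arcsin(807/3642) = 12.80°, so cos θ_c = 0.9751 and tᵢ = 2h cos θ_c/V₁ = 0.1315 s.
At crossover x/V₁ = x/V₂ + tᵢ ⇒ x = tᵢ/(1/V₁ − 1/V₂) = 0.13147/(1.2392e-03 − 2.7457e-04) = 136.30 m.

136.30 m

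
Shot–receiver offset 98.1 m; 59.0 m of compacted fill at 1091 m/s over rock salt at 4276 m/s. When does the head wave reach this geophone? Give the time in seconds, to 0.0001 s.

t = x/V₂ + 2h·√(V₂²−V₁²)/(V₁V₂).
√(V₂²−V₁²) = √(4276²−1091²) = 4134.5 m/s; delay term = 2·59.0·4134.5/(1091·4276) = 0.10458 s.
t = 98.1/4276 + 0.10458 = 0.12752 s.

0.1275 s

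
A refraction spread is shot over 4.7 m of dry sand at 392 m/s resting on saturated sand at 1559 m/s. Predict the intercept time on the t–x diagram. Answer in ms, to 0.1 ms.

23.2 ms

θ_c = arcsin(V₁/V₂) = arcsin(392/1559) = 14.56°; cos θ_c = 0.9679.
tᵢ = 2h·cos θ_c / V₁ = 2·4.7·0.9679 / 392 = 0.02321 s.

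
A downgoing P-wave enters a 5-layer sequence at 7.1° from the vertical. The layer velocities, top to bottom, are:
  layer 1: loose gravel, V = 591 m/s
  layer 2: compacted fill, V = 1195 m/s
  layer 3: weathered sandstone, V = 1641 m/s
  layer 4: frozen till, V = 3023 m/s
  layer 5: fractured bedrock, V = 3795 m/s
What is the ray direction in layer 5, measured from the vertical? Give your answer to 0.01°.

52.53°

Snell's law across each interface conserves sin θ / V, so sin θ_5 = V_5·sin θ₁/V₁.
sin θ_5 = 3795 × sin 7.1° / 591 = 0.7937.
θ_5 = 52.53° from the vertical.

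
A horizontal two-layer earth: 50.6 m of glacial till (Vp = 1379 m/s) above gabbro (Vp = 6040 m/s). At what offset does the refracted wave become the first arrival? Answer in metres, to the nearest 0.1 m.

θ_c = arcsin(1379/6040) = 13.20°, so cos θ_c = 0.9736 and tᵢ = 2h cos θ_c/V₁ = 0.0714 s.
At crossover x/V₁ = x/V₂ + tᵢ ⇒ x = tᵢ/(1/V₁ − 1/V₂) = 0.07145/(7.2516e-04 − 1.6556e-04) = 127.68 m.

127.7 m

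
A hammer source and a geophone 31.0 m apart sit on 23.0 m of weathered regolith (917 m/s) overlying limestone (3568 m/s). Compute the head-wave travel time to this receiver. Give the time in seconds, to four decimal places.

0.0572 s

θ_c = arcsin(V₁/V₂) = arcsin(917/3568) = 14.89°, cos θ_c = 0.9664.
Intercept time tᵢ = 2h cos θ_c / V₁ = 2·23.0·0.9664/917 = 0.04848 s.
t = x/V₂ + tᵢ = 31.0/3568 + 0.04848 = 0.05717 s.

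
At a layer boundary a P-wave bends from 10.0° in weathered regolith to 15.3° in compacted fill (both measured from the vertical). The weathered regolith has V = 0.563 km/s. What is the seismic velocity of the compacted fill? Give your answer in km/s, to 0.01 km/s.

sin 10.0° = 0.1736; sin 15.3° = 0.2639.
V₂ = V₁·(sin θ₂/sin θ₁) = 0.563·(0.2639/0.1736) = 0.86 km/s.

0.86 km/s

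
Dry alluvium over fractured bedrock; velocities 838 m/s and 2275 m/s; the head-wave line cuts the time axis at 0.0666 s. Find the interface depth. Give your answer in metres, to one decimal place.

30.0 m

h = tᵢ·V₁·V₂ / (2·√(V₂²−V₁²)).
√(V₂²−V₁²) = √(2275² − 838²) = 2115.0 m/s.
h = 0.0666 s × 838 × 2275 / (2 × 2115.0) = 30.02 m.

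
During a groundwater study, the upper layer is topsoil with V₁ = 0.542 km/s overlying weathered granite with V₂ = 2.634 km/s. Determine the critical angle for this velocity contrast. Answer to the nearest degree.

At critical incidence the refracted ray runs along the interface (θ₂ = 90°), so sin θ_c = V₁/V₂.
θ_c = arcsin(0.542/2.634) = arcsin 0.2058 = 11.87°.

12°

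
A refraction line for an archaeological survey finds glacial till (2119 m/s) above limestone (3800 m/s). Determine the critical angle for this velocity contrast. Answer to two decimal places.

33.89°

At critical incidence the refracted ray runs along the interface (θ₂ = 90°), so sin θ_c = V₁/V₂.
θ_c = arcsin(2119/3800) = arcsin 0.5576 = 33.89°.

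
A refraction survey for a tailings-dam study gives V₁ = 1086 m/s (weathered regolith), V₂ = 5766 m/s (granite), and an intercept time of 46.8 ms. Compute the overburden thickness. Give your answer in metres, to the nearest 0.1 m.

θ_c = arcsin(1086/5766) = 10.86°; cos θ_c = 0.9821.
tᵢ = 2h cos θ_c/V₁ ⇒ h = tᵢ·V₁/(2 cos θ_c) = 0.0468·1086/(2·0.9821) = 25.88 m.

25.9 m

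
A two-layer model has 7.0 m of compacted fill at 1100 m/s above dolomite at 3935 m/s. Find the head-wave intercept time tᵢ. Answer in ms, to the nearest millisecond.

tᵢ = 2h·√(V₂²−V₁²)/(V₁V₂).
√(V₂²−V₁²) = √(3935²−1100²) = 3778.1 m/s.
tᵢ = 2·7.0·3778.1/(1100·3935) = 0.01222 s.

12 ms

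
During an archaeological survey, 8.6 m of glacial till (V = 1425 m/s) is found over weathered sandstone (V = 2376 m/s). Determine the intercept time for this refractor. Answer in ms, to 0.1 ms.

9.7 ms

tᵢ = 2h·√(V₂²−V₁²)/(V₁V₂).
√(V₂²−V₁²) = √(2376²−1425²) = 1901.2 m/s.
tᵢ = 2·8.6·1901.2/(1425·2376) = 0.00966 s.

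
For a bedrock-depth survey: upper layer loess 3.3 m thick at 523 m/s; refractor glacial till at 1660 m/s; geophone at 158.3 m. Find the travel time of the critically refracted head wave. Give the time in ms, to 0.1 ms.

107.3 ms

t = x/V₂ + 2h·√(V₂²−V₁²)/(V₁V₂).
√(V₂²−V₁²) = √(1660²−523²) = 1575.5 m/s; delay term = 2·3.3·1575.5/(523·1660) = 0.01198 s.
t = 158.3/1660 + 0.01198 = 0.10734 s.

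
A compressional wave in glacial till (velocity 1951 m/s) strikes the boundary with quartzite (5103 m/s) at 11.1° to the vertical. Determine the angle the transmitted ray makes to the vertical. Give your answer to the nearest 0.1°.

Snell's law: sin θ₂ = (V₂/V₁)·sin θ₁ = (5103/1951)·sin 11.1° = 0.5036.
θ₂ = arcsin 0.5036 = 30.24° from the normal.

30.2°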